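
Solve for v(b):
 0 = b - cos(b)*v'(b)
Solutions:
 v(b) = C1 + Integral(b/cos(b), b)


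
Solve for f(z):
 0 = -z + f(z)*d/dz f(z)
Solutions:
 f(z) = -sqrt(C1 + z^2)
 f(z) = sqrt(C1 + z^2)


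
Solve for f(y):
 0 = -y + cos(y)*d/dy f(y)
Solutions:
 f(y) = C1 + Integral(y/cos(y), y)


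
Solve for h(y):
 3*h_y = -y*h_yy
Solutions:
 h(y) = C1 + C2/y^2


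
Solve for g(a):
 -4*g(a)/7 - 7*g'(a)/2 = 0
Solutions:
 g(a) = C1*exp(-8*a/49)


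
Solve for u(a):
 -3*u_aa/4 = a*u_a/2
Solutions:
 u(a) = C1 + C2*erf(sqrt(3)*a/3)


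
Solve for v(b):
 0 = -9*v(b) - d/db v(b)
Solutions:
 v(b) = C1*exp(-9*b)


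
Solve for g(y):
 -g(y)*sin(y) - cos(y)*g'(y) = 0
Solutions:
 g(y) = C1*cos(y)


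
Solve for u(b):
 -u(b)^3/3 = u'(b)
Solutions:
 u(b) = -sqrt(6)*sqrt(-1/(C1 - b))/2
 u(b) = sqrt(6)*sqrt(-1/(C1 - b))/2


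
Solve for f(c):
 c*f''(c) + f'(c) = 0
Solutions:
 f(c) = C1 + C2*log(c)


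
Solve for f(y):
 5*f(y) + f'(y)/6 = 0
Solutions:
 f(y) = C1*exp(-30*y)


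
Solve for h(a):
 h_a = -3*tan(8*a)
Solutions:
 h(a) = C1 + 3*log(cos(8*a))/8


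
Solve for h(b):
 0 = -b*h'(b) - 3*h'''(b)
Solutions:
 h(b) = C1 + Integral(C2*airyai(-3^(2/3)*b/3) + C3*airybi(-3^(2/3)*b/3), b)


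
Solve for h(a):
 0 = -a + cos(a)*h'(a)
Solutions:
 h(a) = C1 + Integral(a/cos(a), a)


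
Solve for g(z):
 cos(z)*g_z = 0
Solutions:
 g(z) = C1


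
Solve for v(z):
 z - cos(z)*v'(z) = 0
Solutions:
 v(z) = C1 + Integral(z/cos(z), z)


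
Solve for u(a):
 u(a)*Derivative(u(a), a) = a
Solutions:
 u(a) = -sqrt(C1 + a^2)
 u(a) = sqrt(C1 + a^2)


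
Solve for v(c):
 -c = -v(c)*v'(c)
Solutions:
 v(c) = -sqrt(C1 + c^2)
 v(c) = sqrt(C1 + c^2)


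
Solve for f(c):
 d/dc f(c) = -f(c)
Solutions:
 f(c) = C1*exp(-c)


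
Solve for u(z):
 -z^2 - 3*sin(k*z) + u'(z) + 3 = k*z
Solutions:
 u(z) = C1 + k*z^2/2 + z^3/3 - 3*z - 3*cos(k*z)/k


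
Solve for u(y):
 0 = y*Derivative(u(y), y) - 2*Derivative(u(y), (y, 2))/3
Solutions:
 u(y) = C1 + C2*erfi(sqrt(3)*y/2)


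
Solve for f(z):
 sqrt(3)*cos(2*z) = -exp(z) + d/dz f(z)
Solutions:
 f(z) = C1 + exp(z) + sqrt(3)*sin(2*z)/2


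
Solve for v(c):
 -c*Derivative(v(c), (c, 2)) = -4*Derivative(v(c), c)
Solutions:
 v(c) = C1 + C2*c^5


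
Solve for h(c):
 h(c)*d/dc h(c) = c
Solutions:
 h(c) = -sqrt(C1 + c^2)
 h(c) = sqrt(C1 + c^2)


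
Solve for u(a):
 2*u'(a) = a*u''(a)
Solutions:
 u(a) = C1 + C2*a^3


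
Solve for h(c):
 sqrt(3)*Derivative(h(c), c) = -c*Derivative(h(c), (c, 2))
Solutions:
 h(c) = C1 + C2*c^(1 - sqrt(3))


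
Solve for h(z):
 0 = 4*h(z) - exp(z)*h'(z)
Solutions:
 h(z) = C1*exp(-4*exp(-z))


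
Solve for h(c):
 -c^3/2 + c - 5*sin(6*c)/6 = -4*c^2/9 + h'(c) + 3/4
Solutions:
 h(c) = C1 - c^4/8 + 4*c^3/27 + c^2/2 - 3*c/4 + 5*cos(6*c)/36


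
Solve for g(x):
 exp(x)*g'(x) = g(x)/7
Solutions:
 g(x) = C1*exp(-exp(-x)/7)


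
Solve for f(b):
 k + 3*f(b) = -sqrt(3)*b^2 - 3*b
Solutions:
 f(b) = -sqrt(3)*b^2/3 - b - k/3


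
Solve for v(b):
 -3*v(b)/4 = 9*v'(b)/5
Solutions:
 v(b) = C1*exp(-5*b/12)


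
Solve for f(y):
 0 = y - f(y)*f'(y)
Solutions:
 f(y) = -sqrt(C1 + y^2)
 f(y) = sqrt(C1 + y^2)


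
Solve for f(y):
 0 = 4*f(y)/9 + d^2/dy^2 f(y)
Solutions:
 f(y) = C1*sin(2*y/3) + C2*cos(2*y/3)


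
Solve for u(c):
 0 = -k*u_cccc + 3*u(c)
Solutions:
 u(c) = C1*exp(-3^(1/4)*c*(1/k)^(1/4)) + C2*exp(3^(1/4)*c*(1/k)^(1/4)) + C3*exp(-3^(1/4)*I*c*(1/k)^(1/4)) + C4*exp(3^(1/4)*I*c*(1/k)^(1/4))


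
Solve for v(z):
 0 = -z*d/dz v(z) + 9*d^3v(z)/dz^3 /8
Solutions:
 v(z) = C1 + Integral(C2*airyai(2*3^(1/3)*z/3) + C3*airybi(2*3^(1/3)*z/3), z)


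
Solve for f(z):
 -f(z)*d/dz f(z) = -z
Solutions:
 f(z) = -sqrt(C1 + z^2)
 f(z) = sqrt(C1 + z^2)


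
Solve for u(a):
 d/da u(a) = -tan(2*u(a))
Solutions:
 u(a) = -asin(C1*exp(-2*a))/2 + pi/2
 u(a) = asin(C1*exp(-2*a))/2


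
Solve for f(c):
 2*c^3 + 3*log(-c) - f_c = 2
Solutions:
 f(c) = C1 + c^4/2 + 3*c*log(-c) - 5*c


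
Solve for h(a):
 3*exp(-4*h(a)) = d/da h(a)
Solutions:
 h(a) = log(-I*(C1 + 12*a)^(1/4))
 h(a) = log(I*(C1 + 12*a)^(1/4))
 h(a) = log(-(C1 + 12*a)^(1/4))
 h(a) = log(C1 + 12*a)/4


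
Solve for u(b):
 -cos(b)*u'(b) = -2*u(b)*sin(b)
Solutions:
 u(b) = C1/cos(b)^2


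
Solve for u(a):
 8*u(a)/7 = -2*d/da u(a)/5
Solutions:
 u(a) = C1*exp(-20*a/7)


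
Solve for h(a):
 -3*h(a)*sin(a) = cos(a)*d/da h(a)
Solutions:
 h(a) = C1*cos(a)^3


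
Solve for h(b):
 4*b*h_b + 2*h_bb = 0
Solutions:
 h(b) = C1 + C2*erf(b)


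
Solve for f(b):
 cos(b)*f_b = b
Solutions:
 f(b) = C1 + Integral(b/cos(b), b)


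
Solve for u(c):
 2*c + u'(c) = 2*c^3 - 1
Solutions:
 u(c) = C1 + c^4/2 - c^2 - c


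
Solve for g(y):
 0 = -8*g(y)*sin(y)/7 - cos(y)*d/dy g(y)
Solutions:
 g(y) = C1*cos(y)^(8/7)


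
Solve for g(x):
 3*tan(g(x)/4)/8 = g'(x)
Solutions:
 g(x) = -4*asin(C1*exp(3*x/32)) + 4*pi
 g(x) = 4*asin(C1*exp(3*x/32))


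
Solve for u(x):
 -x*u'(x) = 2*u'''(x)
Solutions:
 u(x) = C1 + Integral(C2*airyai(-2^(2/3)*x/2) + C3*airybi(-2^(2/3)*x/2), x)


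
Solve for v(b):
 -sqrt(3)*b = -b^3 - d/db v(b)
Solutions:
 v(b) = C1 - b^4/4 + sqrt(3)*b^2/2


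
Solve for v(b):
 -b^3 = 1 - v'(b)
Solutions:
 v(b) = C1 + b^4/4 + b


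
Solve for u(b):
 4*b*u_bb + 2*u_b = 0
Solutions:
 u(b) = C1 + C2*sqrt(b)


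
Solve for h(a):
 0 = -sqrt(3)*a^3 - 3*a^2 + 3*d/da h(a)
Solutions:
 h(a) = C1 + sqrt(3)*a^4/12 + a^3/3


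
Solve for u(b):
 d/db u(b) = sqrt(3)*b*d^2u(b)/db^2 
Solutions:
 u(b) = C1 + C2*b^(sqrt(3)/3 + 1)


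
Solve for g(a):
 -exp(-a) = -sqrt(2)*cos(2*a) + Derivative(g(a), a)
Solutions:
 g(a) = C1 + sqrt(2)*sin(2*a)/2 + exp(-a)


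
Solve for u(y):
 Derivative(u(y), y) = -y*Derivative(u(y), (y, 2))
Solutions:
 u(y) = C1 + C2*log(y)


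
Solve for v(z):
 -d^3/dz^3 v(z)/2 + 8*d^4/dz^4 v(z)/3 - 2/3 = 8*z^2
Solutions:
 v(z) = C1 + C2*z + C3*z^2 + C4*exp(3*z/16) - 4*z^5/15 - 64*z^4/9 - 4102*z^3/27


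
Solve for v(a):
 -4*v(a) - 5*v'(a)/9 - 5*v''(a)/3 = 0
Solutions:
 v(a) = (C1*sin(sqrt(2135)*a/30) + C2*cos(sqrt(2135)*a/30))*exp(-a/6)


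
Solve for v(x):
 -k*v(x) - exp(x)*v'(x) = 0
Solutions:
 v(x) = C1*exp(k*exp(-x))


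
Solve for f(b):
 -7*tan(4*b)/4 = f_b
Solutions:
 f(b) = C1 + 7*log(cos(4*b))/16


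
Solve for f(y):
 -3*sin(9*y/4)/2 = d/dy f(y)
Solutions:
 f(y) = C1 + 2*cos(9*y/4)/3


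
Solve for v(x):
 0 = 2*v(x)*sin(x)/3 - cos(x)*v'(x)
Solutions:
 v(x) = C1/cos(x)^(2/3)


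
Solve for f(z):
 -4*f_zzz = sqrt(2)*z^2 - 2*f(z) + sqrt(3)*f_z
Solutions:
 f(z) = C1*exp(-z*(-3^(5/6)/(6 + sqrt(sqrt(3) + 36))^(1/3) + 3^(2/3)*(6 + sqrt(sqrt(3) + 36))^(1/3))/12)*sin(z*(3^(1/3)/(6 + sqrt(sqrt(3) + 36))^(1/3) + 3^(1/6)*(6 + sqrt(sqrt(3) + 36))^(1/3))/4) + C2*exp(-z*(-3^(5/6)/(6 + sqrt(sqrt(3) + 36))^(1/3) + 3^(2/3)*(6 + sqrt(sqrt(3) + 36))^(1/3))/12)*cos(z*(3^(1/3)/(6 + sqrt(sqrt(3) + 36))^(1/3) + 3^(1/6)*(6 + sqrt(sqrt(3) + 36))^(1/3))/4) + C3*exp(z*(-3^(5/6)/(6 + sqrt(sqrt(3) + 36))^(1/3) + 3^(2/3)*(6 + sqrt(sqrt(3) + 36))^(1/3))/6) + sqrt(2)*z^2/2 + sqrt(6)*z/2 + 3*sqrt(2)/4


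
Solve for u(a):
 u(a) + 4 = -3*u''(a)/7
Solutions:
 u(a) = C1*sin(sqrt(21)*a/3) + C2*cos(sqrt(21)*a/3) - 4


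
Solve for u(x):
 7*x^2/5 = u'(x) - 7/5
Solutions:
 u(x) = C1 + 7*x^3/15 + 7*x/5


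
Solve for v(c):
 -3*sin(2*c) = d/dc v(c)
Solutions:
 v(c) = C1 + 3*cos(2*c)/2


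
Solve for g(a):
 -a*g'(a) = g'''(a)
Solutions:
 g(a) = C1 + Integral(C2*airyai(-a) + C3*airybi(-a), a)


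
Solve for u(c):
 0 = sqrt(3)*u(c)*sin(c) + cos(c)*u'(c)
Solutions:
 u(c) = C1*cos(c)^(sqrt(3))


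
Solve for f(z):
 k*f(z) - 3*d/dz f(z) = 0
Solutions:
 f(z) = C1*exp(k*z/3)


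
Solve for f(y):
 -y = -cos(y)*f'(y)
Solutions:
 f(y) = C1 + Integral(y/cos(y), y)


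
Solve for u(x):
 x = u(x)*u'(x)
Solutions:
 u(x) = -sqrt(C1 + x^2)
 u(x) = sqrt(C1 + x^2)


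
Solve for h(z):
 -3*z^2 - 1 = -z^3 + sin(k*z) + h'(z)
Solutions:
 h(z) = C1 + z^4/4 - z^3 - z + cos(k*z)/k


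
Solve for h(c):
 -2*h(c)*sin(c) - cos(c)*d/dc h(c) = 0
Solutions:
 h(c) = C1*cos(c)^2


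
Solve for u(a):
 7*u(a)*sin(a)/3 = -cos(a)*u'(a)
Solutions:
 u(a) = C1*cos(a)^(7/3)


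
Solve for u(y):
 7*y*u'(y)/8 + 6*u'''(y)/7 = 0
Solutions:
 u(y) = C1 + Integral(C2*airyai(-42^(2/3)*y/12) + C3*airybi(-42^(2/3)*y/12), y)


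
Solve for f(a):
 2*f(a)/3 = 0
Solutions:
 f(a) = 0


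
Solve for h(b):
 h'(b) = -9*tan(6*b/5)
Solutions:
 h(b) = C1 + 15*log(cos(6*b/5))/2


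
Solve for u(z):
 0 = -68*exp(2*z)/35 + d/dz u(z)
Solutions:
 u(z) = C1 + 34*exp(2*z)/35


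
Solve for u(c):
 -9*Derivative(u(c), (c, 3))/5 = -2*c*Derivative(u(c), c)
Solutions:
 u(c) = C1 + Integral(C2*airyai(30^(1/3)*c/3) + C3*airybi(30^(1/3)*c/3), c)


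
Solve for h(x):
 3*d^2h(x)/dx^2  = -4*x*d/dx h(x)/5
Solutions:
 h(x) = C1 + C2*erf(sqrt(30)*x/15)


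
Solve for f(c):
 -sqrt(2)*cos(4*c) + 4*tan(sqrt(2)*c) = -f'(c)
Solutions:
 f(c) = C1 + 2*sqrt(2)*log(cos(sqrt(2)*c)) + sqrt(2)*sin(4*c)/4


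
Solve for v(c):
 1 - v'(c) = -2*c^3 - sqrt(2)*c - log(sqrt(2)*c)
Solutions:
 v(c) = C1 + c^4/2 + sqrt(2)*c^2/2 + c*log(c) + c*log(2)/2


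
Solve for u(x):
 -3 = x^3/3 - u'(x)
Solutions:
 u(x) = C1 + x^4/12 + 3*x


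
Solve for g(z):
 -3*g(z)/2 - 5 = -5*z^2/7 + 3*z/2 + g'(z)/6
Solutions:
 g(z) = C1*exp(-9*z) + 10*z^2/21 - 209*z/189 - 5461/1701


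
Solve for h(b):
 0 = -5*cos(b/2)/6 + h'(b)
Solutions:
 h(b) = C1 + 5*sin(b/2)/3


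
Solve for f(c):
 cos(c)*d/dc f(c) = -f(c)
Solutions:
 f(c) = C1*sqrt(sin(c) - 1)/sqrt(sin(c) + 1)


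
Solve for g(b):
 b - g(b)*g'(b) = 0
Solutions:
 g(b) = -sqrt(C1 + b^2)
 g(b) = sqrt(C1 + b^2)


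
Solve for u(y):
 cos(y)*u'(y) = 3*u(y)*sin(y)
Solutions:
 u(y) = C1/cos(y)^3


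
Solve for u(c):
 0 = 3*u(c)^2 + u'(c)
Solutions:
 u(c) = 1/(C1 + 3*c)


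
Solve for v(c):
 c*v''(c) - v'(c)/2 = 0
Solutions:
 v(c) = C1 + C2*c^(3/2)


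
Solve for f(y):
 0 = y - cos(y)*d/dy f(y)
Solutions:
 f(y) = C1 + Integral(y/cos(y), y)


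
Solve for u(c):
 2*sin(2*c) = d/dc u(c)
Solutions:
 u(c) = C1 - cos(2*c)


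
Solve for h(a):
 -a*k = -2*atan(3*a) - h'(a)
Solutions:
 h(a) = C1 + a^2*k/2 - 2*a*atan(3*a) + log(9*a^2 + 1)/3


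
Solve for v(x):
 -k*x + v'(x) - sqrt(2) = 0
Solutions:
 v(x) = C1 + k*x^2/2 + sqrt(2)*x


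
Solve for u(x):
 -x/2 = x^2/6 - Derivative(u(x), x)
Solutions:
 u(x) = C1 + x^3/18 + x^2/4


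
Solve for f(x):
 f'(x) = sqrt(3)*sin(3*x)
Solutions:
 f(x) = C1 - sqrt(3)*cos(3*x)/3


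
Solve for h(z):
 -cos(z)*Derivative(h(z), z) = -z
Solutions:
 h(z) = C1 + Integral(z/cos(z), z)


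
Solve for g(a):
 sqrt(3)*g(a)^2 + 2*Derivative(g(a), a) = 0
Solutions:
 g(a) = 2/(C1 + sqrt(3)*a)


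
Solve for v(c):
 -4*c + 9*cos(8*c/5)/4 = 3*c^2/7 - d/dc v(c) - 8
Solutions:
 v(c) = C1 + c^3/7 + 2*c^2 - 8*c - 45*sin(8*c/5)/32


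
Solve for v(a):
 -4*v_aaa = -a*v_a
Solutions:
 v(a) = C1 + Integral(C2*airyai(2^(1/3)*a/2) + C3*airybi(2^(1/3)*a/2), a)


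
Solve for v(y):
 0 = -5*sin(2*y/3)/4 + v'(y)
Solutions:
 v(y) = C1 - 15*cos(2*y/3)/8


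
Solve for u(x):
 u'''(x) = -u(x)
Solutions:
 u(x) = C3*exp(-x) + (C1*sin(sqrt(3)*x/2) + C2*cos(sqrt(3)*x/2))*exp(x/2)


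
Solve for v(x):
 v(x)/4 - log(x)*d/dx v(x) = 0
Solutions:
 v(x) = C1*exp(li(x)/4)


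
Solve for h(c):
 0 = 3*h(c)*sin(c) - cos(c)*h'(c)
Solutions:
 h(c) = C1/cos(c)^3


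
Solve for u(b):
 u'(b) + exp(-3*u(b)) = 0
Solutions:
 u(b) = log(C1 - 3*b)/3
 u(b) = log((-3^(1/3) - 3^(5/6)*I)*(C1 - b)^(1/3)/2)
 u(b) = log((-3^(1/3) + 3^(5/6)*I)*(C1 - b)^(1/3)/2)


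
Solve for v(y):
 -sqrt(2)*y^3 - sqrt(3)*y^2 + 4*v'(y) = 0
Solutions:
 v(y) = C1 + sqrt(2)*y^4/16 + sqrt(3)*y^3/12


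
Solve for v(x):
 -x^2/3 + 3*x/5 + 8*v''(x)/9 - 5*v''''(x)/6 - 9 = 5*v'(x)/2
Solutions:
 v(x) = C1 + C2*exp(x*(32*50^(1/3)/(sqrt(4018705) + 2025)^(1/3) + 20^(1/3)*(sqrt(4018705) + 2025)^(1/3))/60)*sin(sqrt(3)*x*(-20^(1/3)*(sqrt(4018705) + 2025)^(1/3) + 32*50^(1/3)/(sqrt(4018705) + 2025)^(1/3))/60) + C3*exp(x*(32*50^(1/3)/(sqrt(4018705) + 2025)^(1/3) + 20^(1/3)*(sqrt(4018705) + 2025)^(1/3))/60)*cos(sqrt(3)*x*(-20^(1/3)*(sqrt(4018705) + 2025)^(1/3) + 32*50^(1/3)/(sqrt(4018705) + 2025)^(1/3))/60) + C4*exp(-x*(32*50^(1/3)/(sqrt(4018705) + 2025)^(1/3) + 20^(1/3)*(sqrt(4018705) + 2025)^(1/3))/30) - 2*x^3/45 + 49*x^2/675 - 107782*x/30375


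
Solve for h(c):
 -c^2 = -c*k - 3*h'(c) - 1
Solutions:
 h(c) = C1 + c^3/9 - c^2*k/6 - c/3


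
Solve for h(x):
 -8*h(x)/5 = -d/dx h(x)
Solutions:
 h(x) = C1*exp(8*x/5)


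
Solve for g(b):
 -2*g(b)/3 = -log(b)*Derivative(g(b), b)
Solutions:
 g(b) = C1*exp(2*li(b)/3)


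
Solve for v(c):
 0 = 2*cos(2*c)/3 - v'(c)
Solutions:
 v(c) = C1 + sin(2*c)/3


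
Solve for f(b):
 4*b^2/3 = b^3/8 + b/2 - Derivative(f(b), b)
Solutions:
 f(b) = C1 + b^4/32 - 4*b^3/9 + b^2/4


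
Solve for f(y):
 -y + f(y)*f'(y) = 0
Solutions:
 f(y) = -sqrt(C1 + y^2)
 f(y) = sqrt(C1 + y^2)


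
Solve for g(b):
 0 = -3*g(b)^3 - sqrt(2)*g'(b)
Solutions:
 g(b) = -sqrt(-1/(C1 - 3*sqrt(2)*b))
 g(b) = sqrt(-1/(C1 - 3*sqrt(2)*b))


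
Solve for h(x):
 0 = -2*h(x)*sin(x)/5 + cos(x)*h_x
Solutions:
 h(x) = C1/cos(x)^(2/5)


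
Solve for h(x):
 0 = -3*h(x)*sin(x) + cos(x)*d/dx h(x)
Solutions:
 h(x) = C1/cos(x)^3


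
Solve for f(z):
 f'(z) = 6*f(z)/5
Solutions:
 f(z) = C1*exp(6*z/5)


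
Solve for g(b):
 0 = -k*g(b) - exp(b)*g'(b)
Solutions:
 g(b) = C1*exp(k*exp(-b))


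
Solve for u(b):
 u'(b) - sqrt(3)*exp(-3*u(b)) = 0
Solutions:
 u(b) = log(C1 + 3*sqrt(3)*b)/3
 u(b) = log((-3^(1/3) - 3^(5/6)*I)*(C1 + sqrt(3)*b)^(1/3)/2)
 u(b) = log((-3^(1/3) + 3^(5/6)*I)*(C1 + sqrt(3)*b)^(1/3)/2)


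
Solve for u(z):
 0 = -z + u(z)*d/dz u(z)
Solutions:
 u(z) = -sqrt(C1 + z^2)
 u(z) = sqrt(C1 + z^2)


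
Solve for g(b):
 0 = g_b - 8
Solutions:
 g(b) = C1 + 8*b


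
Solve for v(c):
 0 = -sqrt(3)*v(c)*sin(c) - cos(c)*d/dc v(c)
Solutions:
 v(c) = C1*cos(c)^(sqrt(3))


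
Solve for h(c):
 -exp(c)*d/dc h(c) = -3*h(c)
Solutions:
 h(c) = C1*exp(-3*exp(-c))


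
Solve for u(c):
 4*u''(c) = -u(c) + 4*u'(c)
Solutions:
 u(c) = (C1 + C2*c)*exp(c/2)


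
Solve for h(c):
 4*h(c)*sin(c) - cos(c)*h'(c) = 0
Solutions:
 h(c) = C1/cos(c)^4


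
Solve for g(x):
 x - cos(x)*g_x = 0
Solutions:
 g(x) = C1 + Integral(x/cos(x), x)


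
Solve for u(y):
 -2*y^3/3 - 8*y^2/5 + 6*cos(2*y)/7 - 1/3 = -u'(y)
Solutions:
 u(y) = C1 + y^4/6 + 8*y^3/15 + y/3 - 3*sin(2*y)/7


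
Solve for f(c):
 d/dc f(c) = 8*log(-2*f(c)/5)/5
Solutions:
 -5*Integral(1/(log(-_y) - log(5) + log(2)), (_y, f(c)))/8 = C1 - c


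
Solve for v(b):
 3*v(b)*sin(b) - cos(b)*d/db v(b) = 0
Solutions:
 v(b) = C1/cos(b)^3


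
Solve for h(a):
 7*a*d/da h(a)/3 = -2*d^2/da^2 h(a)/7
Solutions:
 h(a) = C1 + C2*erf(7*sqrt(3)*a/6)


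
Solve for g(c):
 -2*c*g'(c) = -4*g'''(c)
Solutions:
 g(c) = C1 + Integral(C2*airyai(2^(2/3)*c/2) + C3*airybi(2^(2/3)*c/2), c)


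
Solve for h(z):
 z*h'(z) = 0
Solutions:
 h(z) = C1


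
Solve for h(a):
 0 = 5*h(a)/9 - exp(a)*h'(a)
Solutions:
 h(a) = C1*exp(-5*exp(-a)/9)


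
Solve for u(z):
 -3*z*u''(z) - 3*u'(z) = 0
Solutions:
 u(z) = C1 + C2*log(z)


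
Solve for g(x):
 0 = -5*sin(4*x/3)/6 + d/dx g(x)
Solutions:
 g(x) = C1 - 5*cos(4*x/3)/8


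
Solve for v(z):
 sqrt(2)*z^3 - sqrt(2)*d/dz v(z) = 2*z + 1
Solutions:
 v(z) = C1 + z^4/4 - sqrt(2)*z^2/2 - sqrt(2)*z/2


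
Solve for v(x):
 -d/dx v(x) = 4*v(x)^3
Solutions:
 v(x) = -sqrt(2)*sqrt(-1/(C1 - 4*x))/2
 v(x) = sqrt(2)*sqrt(-1/(C1 - 4*x))/2


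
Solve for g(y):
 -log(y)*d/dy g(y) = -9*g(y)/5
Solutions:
 g(y) = C1*exp(9*li(y)/5)


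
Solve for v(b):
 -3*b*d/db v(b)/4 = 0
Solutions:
 v(b) = C1


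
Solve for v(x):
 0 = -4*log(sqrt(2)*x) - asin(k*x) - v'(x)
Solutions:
 v(x) = C1 - 4*x*log(x) - 2*x*log(2) + 4*x - Piecewise((x*asin(k*x) + sqrt(-k^2*x^2 + 1)/k, Ne(k, 0)), (0, True))


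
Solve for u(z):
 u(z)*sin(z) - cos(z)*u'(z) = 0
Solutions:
 u(z) = C1/cos(z)


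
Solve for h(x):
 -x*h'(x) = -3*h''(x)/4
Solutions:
 h(x) = C1 + C2*erfi(sqrt(6)*x/3)


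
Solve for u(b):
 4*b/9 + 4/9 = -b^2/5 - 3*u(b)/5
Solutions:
 u(b) = -b^2/3 - 20*b/27 - 20/27


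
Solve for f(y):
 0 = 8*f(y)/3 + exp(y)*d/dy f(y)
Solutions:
 f(y) = C1*exp(8*exp(-y)/3)


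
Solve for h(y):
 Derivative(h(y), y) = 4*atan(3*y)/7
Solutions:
 h(y) = C1 + 4*y*atan(3*y)/7 - 2*log(9*y^2 + 1)/21


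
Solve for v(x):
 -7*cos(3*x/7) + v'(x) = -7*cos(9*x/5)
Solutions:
 v(x) = C1 + 49*sin(3*x/7)/3 - 35*sin(9*x/5)/9


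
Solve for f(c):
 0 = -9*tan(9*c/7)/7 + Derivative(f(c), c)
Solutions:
 f(c) = C1 - log(cos(9*c/7))


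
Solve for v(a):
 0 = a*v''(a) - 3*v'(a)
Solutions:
 v(a) = C1 + C2*a^4


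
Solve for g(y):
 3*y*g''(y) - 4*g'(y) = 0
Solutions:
 g(y) = C1 + C2*y^(7/3)


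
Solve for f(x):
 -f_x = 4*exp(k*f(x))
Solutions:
 f(x) = Piecewise((log(1/(C1*k + 4*k*x))/k, Ne(k, 0)), (nan, True))
 f(x) = Piecewise((C1 - 4*x, Eq(k, 0)), (nan, True))


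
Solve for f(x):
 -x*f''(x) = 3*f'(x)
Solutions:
 f(x) = C1 + C2/x^2


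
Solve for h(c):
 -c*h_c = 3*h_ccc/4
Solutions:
 h(c) = C1 + Integral(C2*airyai(-6^(2/3)*c/3) + C3*airybi(-6^(2/3)*c/3), c)


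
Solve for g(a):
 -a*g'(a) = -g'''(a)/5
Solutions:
 g(a) = C1 + Integral(C2*airyai(5^(1/3)*a) + C3*airybi(5^(1/3)*a), a)


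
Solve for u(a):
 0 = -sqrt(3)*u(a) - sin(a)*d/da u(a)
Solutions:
 u(a) = C1*(cos(a) + 1)^(sqrt(3)/2)/(cos(a) - 1)^(sqrt(3)/2)


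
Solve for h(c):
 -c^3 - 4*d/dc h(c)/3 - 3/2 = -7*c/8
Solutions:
 h(c) = C1 - 3*c^4/16 + 21*c^2/64 - 9*c/8


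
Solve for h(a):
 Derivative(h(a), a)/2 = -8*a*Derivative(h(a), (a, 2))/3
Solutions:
 h(a) = C1 + C2*a^(13/16)


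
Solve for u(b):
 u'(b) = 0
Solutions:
 u(b) = C1


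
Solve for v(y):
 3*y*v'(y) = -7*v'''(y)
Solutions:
 v(y) = C1 + Integral(C2*airyai(-3^(1/3)*7^(2/3)*y/7) + C3*airybi(-3^(1/3)*7^(2/3)*y/7), y)


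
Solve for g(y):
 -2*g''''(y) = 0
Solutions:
 g(y) = C1 + C2*y + C3*y^2 + C4*y^3


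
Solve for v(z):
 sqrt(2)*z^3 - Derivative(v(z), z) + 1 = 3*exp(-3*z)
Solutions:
 v(z) = C1 + sqrt(2)*z^4/4 + z + exp(-3*z)


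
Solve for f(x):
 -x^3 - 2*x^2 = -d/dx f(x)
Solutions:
 f(x) = C1 + x^4/4 + 2*x^3/3


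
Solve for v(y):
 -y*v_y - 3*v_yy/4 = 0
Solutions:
 v(y) = C1 + C2*erf(sqrt(6)*y/3)


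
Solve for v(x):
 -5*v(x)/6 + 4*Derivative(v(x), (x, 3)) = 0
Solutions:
 v(x) = C3*exp(3^(2/3)*5^(1/3)*x/6) + (C1*sin(3^(1/6)*5^(1/3)*x/4) + C2*cos(3^(1/6)*5^(1/3)*x/4))*exp(-3^(2/3)*5^(1/3)*x/12)


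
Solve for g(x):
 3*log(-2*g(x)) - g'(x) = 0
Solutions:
 -Integral(1/(log(-_y) + log(2)), (_y, g(x)))/3 = C1 - x


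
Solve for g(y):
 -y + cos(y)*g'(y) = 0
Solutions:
 g(y) = C1 + Integral(y/cos(y), y)


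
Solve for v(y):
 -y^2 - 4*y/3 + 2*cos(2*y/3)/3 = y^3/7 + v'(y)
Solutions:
 v(y) = C1 - y^4/28 - y^3/3 - 2*y^2/3 + sin(2*y/3)


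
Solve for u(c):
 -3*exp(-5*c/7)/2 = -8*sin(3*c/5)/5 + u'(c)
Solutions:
 u(c) = C1 - 8*cos(3*c/5)/3 + 21*exp(-5*c/7)/10


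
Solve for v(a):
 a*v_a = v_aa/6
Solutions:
 v(a) = C1 + C2*erfi(sqrt(3)*a)


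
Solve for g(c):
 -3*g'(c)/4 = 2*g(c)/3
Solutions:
 g(c) = C1*exp(-8*c/9)


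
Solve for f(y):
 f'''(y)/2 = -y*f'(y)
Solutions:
 f(y) = C1 + Integral(C2*airyai(-2^(1/3)*y) + C3*airybi(-2^(1/3)*y), y)


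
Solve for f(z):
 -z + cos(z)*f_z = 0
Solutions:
 f(z) = C1 + Integral(z/cos(z), z)


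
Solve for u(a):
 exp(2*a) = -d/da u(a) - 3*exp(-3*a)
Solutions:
 u(a) = C1 - exp(2*a)/2 + exp(-3*a)


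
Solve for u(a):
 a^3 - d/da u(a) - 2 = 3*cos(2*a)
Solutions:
 u(a) = C1 + a^4/4 - 2*a - 3*sin(2*a)/2


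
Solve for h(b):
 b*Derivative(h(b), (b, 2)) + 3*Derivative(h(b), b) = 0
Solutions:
 h(b) = C1 + C2/b^2


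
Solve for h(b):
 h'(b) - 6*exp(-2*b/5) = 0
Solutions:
 h(b) = C1 - 15*exp(-2*b/5)


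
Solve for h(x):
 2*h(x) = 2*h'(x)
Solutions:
 h(x) = C1*exp(x)


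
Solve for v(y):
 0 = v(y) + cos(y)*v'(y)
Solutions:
 v(y) = C1*sqrt(sin(y) - 1)/sqrt(sin(y) + 1)


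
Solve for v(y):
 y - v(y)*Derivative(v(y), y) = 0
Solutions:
 v(y) = -sqrt(C1 + y^2)
 v(y) = sqrt(C1 + y^2)


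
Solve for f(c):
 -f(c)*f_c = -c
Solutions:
 f(c) = -sqrt(C1 + c^2)
 f(c) = sqrt(C1 + c^2)


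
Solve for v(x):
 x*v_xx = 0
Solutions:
 v(x) = C1 + C2*x


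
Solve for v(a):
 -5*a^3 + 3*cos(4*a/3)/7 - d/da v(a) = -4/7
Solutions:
 v(a) = C1 - 5*a^4/4 + 4*a/7 + 9*sin(4*a/3)/28


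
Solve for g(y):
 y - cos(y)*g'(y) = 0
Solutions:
 g(y) = C1 + Integral(y/cos(y), y)


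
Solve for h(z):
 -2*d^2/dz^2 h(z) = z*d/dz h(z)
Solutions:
 h(z) = C1 + C2*erf(z/2)


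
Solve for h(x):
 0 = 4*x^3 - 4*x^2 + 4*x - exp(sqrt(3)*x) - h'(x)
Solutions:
 h(x) = C1 + x^4 - 4*x^3/3 + 2*x^2 - sqrt(3)*exp(sqrt(3)*x)/3


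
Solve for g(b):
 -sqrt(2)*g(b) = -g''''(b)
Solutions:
 g(b) = C1*exp(-2^(1/8)*b) + C2*exp(2^(1/8)*b) + C3*sin(2^(1/8)*b) + C4*cos(2^(1/8)*b)


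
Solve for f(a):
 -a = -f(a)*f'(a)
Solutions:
 f(a) = -sqrt(C1 + a^2)
 f(a) = sqrt(C1 + a^2)


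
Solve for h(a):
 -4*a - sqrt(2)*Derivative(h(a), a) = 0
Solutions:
 h(a) = C1 - sqrt(2)*a^2


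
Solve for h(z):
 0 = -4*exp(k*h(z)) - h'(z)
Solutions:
 h(z) = Piecewise((log(1/(C1*k + 4*k*z))/k, Ne(k, 0)), (nan, True))
 h(z) = Piecewise((C1 - 4*z, Eq(k, 0)), (nan, True))


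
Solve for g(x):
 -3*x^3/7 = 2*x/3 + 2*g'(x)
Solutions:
 g(x) = C1 - 3*x^4/56 - x^2/6


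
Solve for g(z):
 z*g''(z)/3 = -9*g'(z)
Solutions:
 g(z) = C1 + C2/z^26


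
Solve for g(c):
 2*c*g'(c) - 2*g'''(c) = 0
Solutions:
 g(c) = C1 + Integral(C2*airyai(c) + C3*airybi(c), c)


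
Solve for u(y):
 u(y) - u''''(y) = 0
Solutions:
 u(y) = C1*exp(-y) + C2*exp(y) + C3*sin(y) + C4*cos(y)


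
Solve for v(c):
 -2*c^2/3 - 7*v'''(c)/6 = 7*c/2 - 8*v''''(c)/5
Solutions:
 v(c) = C1 + C2*c + C3*c^2 + C4*exp(35*c/48) - c^5/105 - 373*c^4/1960 - 8952*c^3/8575


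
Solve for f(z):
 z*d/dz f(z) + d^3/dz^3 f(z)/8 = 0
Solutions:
 f(z) = C1 + Integral(C2*airyai(-2*z) + C3*airybi(-2*z), z)


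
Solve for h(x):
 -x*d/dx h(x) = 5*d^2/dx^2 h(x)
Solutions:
 h(x) = C1 + C2*erf(sqrt(10)*x/10)


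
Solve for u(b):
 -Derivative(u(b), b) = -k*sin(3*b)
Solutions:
 u(b) = C1 - k*cos(3*b)/3


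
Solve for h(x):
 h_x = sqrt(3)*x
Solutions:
 h(x) = C1 + sqrt(3)*x^2/2


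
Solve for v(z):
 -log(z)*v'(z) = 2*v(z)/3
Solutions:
 v(z) = C1*exp(-2*li(z)/3)


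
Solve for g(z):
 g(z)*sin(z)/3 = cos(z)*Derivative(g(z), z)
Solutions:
 g(z) = C1/cos(z)^(1/3)


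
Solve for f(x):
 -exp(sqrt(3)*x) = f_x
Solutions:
 f(x) = C1 - sqrt(3)*exp(sqrt(3)*x)/3


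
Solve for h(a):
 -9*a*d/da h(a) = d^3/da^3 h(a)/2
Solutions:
 h(a) = C1 + Integral(C2*airyai(-18^(1/3)*a) + C3*airybi(-18^(1/3)*a), a)


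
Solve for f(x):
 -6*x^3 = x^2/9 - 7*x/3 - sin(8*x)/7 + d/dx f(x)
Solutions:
 f(x) = C1 - 3*x^4/2 - x^3/27 + 7*x^2/6 - cos(8*x)/56


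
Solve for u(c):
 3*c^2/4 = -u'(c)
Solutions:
 u(c) = C1 - c^3/4


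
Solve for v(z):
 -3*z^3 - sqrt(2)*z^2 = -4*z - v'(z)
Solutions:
 v(z) = C1 + 3*z^4/4 + sqrt(2)*z^3/3 - 2*z^2


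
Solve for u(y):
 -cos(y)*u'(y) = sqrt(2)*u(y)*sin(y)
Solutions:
 u(y) = C1*cos(y)^(sqrt(2))


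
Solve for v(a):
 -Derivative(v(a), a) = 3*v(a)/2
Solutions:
 v(a) = C1*exp(-3*a/2)


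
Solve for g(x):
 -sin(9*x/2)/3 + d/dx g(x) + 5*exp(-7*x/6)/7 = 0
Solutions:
 g(x) = C1 - 2*cos(9*x/2)/27 + 30*exp(-7*x/6)/49


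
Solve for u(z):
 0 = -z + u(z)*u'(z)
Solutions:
 u(z) = -sqrt(C1 + z^2)
 u(z) = sqrt(C1 + z^2)


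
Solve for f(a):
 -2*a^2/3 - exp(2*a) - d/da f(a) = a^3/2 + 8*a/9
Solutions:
 f(a) = C1 - a^4/8 - 2*a^3/9 - 4*a^2/9 - exp(2*a)/2


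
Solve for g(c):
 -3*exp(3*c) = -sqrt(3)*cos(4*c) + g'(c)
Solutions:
 g(c) = C1 - exp(3*c) + sqrt(3)*sin(4*c)/4


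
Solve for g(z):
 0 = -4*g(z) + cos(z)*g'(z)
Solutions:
 g(z) = C1*(sin(z)^2 + 2*sin(z) + 1)/(sin(z)^2 - 2*sin(z) + 1)


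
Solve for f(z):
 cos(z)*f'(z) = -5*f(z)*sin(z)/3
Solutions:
 f(z) = C1*cos(z)^(5/3)


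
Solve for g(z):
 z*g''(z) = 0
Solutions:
 g(z) = C1 + C2*z


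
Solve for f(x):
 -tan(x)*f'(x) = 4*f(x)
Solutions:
 f(x) = C1/sin(x)^4


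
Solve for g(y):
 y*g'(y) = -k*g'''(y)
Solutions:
 g(y) = C1 + Integral(C2*airyai(y*(-1/k)^(1/3)) + C3*airybi(y*(-1/k)^(1/3)), y)


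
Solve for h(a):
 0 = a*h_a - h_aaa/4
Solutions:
 h(a) = C1 + Integral(C2*airyai(2^(2/3)*a) + C3*airybi(2^(2/3)*a), a)


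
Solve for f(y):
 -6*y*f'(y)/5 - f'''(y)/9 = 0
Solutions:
 f(y) = C1 + Integral(C2*airyai(-3*2^(1/3)*5^(2/3)*y/5) + C3*airybi(-3*2^(1/3)*5^(2/3)*y/5), y)


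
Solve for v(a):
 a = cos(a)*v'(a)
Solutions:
 v(a) = C1 + Integral(a/cos(a), a)


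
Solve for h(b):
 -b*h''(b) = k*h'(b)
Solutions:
 h(b) = C1 + b^(1 - re(k))*(C2*sin(log(b)*Abs(im(k))) + C3*cos(log(b)*im(k)))


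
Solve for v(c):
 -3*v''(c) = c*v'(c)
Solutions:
 v(c) = C1 + C2*erf(sqrt(6)*c/6)


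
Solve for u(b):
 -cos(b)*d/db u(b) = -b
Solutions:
 u(b) = C1 + Integral(b/cos(b), b)


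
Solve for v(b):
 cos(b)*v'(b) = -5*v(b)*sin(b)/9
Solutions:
 v(b) = C1*cos(b)^(5/9)


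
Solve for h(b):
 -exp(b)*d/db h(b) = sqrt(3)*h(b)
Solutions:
 h(b) = C1*exp(sqrt(3)*exp(-b))


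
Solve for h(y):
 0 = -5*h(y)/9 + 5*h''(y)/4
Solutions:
 h(y) = C1*exp(-2*y/3) + C2*exp(2*y/3)


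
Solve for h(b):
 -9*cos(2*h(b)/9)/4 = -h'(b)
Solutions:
 -9*b/4 - 9*log(sin(2*h(b)/9) - 1)/4 + 9*log(sin(2*h(b)/9) + 1)/4 = C1


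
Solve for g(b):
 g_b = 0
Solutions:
 g(b) = C1


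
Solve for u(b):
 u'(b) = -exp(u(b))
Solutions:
 u(b) = log(1/(C1 + b))


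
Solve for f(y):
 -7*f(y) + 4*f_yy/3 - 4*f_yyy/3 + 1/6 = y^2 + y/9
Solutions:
 f(y) = C1*exp(y*(4/(9*sqrt(3857) + 559)^(1/3) + 4 + (9*sqrt(3857) + 559)^(1/3))/12)*sin(sqrt(3)*y*(-(9*sqrt(3857) + 559)^(1/3) + 4/(9*sqrt(3857) + 559)^(1/3))/12) + C2*exp(y*(4/(9*sqrt(3857) + 559)^(1/3) + 4 + (9*sqrt(3857) + 559)^(1/3))/12)*cos(sqrt(3)*y*(-(9*sqrt(3857) + 559)^(1/3) + 4/(9*sqrt(3857) + 559)^(1/3))/12) + C3*exp(y*(-(9*sqrt(3857) + 559)^(1/3) - 4/(9*sqrt(3857) + 559)^(1/3) + 2)/6) - y^2/7 - y/63 - 3/98


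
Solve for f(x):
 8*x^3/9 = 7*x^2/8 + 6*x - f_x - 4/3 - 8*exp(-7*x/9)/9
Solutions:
 f(x) = C1 - 2*x^4/9 + 7*x^3/24 + 3*x^2 - 4*x/3 + 8*exp(-7*x/9)/7


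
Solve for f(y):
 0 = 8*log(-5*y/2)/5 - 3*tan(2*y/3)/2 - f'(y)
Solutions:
 f(y) = C1 + 8*y*log(-y)/5 - 8*y/5 - 8*y*log(2)/5 + 8*y*log(5)/5 + 9*log(cos(2*y/3))/4


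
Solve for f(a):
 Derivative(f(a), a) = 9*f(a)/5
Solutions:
 f(a) = C1*exp(9*a/5)


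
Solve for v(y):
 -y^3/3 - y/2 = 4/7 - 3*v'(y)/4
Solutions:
 v(y) = C1 + y^4/9 + y^2/3 + 16*y/21


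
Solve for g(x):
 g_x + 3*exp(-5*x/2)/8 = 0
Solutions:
 g(x) = C1 + 3*exp(-5*x/2)/20


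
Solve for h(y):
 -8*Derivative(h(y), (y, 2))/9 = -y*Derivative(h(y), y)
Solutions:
 h(y) = C1 + C2*erfi(3*y/4)


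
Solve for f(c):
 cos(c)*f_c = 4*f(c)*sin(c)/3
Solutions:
 f(c) = C1/cos(c)^(4/3)


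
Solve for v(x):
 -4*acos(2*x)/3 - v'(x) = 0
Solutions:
 v(x) = C1 - 4*x*acos(2*x)/3 + 2*sqrt(1 - 4*x^2)/3


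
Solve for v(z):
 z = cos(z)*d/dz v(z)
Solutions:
 v(z) = C1 + Integral(z/cos(z), z)


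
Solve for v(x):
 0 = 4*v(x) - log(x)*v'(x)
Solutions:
 v(x) = C1*exp(4*li(x))


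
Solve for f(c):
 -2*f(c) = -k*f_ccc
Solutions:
 f(c) = C1*exp(2^(1/3)*c*(1/k)^(1/3)) + C2*exp(2^(1/3)*c*(-1 + sqrt(3)*I)*(1/k)^(1/3)/2) + C3*exp(-2^(1/3)*c*(1 + sqrt(3)*I)*(1/k)^(1/3)/2)


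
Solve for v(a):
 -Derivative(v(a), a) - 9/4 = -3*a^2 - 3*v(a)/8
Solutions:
 v(a) = C1*exp(3*a/8) - 8*a^2 - 128*a/3 - 970/9


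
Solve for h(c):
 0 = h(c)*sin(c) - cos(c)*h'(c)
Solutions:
 h(c) = C1/cos(c)


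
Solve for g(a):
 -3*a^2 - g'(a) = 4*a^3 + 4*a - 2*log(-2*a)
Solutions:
 g(a) = C1 - a^4 - a^3 - 2*a^2 + 2*a*log(-a) + 2*a*(-1 + log(2))


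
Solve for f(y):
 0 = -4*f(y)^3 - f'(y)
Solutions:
 f(y) = -sqrt(2)*sqrt(-1/(C1 - 4*y))/2
 f(y) = sqrt(2)*sqrt(-1/(C1 - 4*y))/2


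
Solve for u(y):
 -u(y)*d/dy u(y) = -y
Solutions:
 u(y) = -sqrt(C1 + y^2)
 u(y) = sqrt(C1 + y^2)


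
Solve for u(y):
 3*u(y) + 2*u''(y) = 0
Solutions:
 u(y) = C1*sin(sqrt(6)*y/2) + C2*cos(sqrt(6)*y/2)


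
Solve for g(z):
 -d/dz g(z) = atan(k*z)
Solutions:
 g(z) = C1 - Piecewise((z*atan(k*z) - log(k^2*z^2 + 1)/(2*k), Ne(k, 0)), (0, True))


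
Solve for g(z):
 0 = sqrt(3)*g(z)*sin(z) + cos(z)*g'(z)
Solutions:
 g(z) = C1*cos(z)^(sqrt(3))


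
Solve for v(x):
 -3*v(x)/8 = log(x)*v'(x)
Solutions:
 v(x) = C1*exp(-3*li(x)/8)


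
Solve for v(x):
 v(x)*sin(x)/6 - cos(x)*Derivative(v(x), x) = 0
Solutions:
 v(x) = C1/cos(x)^(1/6)


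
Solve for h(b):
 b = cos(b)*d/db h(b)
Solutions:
 h(b) = C1 + Integral(b/cos(b), b)


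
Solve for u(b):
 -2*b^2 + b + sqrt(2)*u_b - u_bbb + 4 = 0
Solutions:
 u(b) = C1 + C2*exp(-2^(1/4)*b) + C3*exp(2^(1/4)*b) + sqrt(2)*b^3/3 - sqrt(2)*b^2/4 - 2*sqrt(2)*b + 2*b


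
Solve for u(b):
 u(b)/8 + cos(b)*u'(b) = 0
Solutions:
 u(b) = C1*(sin(b) - 1)^(1/16)/(sin(b) + 1)^(1/16)


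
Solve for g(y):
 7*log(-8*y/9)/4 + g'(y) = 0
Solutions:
 g(y) = C1 - 7*y*log(-y)/4 + 7*y*(-3*log(2) + 1 + 2*log(3))/4


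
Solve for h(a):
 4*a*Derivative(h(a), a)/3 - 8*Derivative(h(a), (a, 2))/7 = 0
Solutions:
 h(a) = C1 + C2*erfi(sqrt(21)*a/6)


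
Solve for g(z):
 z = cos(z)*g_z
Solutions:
 g(z) = C1 + Integral(z/cos(z), z)


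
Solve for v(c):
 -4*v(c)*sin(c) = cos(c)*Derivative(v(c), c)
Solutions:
 v(c) = C1*cos(c)^4


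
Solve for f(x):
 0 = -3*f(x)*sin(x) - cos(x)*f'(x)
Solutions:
 f(x) = C1*cos(x)^3


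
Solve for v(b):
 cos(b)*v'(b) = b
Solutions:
 v(b) = C1 + Integral(b/cos(b), b)


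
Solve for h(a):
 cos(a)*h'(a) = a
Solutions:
 h(a) = C1 + Integral(a/cos(a), a)


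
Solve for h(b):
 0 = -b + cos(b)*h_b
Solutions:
 h(b) = C1 + Integral(b/cos(b), b)


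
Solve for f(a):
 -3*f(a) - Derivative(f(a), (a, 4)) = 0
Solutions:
 f(a) = (C1*sin(sqrt(2)*3^(1/4)*a/2) + C2*cos(sqrt(2)*3^(1/4)*a/2))*exp(-sqrt(2)*3^(1/4)*a/2) + (C3*sin(sqrt(2)*3^(1/4)*a/2) + C4*cos(sqrt(2)*3^(1/4)*a/2))*exp(sqrt(2)*3^(1/4)*a/2)


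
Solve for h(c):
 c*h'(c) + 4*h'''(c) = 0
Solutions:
 h(c) = C1 + Integral(C2*airyai(-2^(1/3)*c/2) + C3*airybi(-2^(1/3)*c/2), c)


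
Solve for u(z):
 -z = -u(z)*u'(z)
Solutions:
 u(z) = -sqrt(C1 + z^2)
 u(z) = sqrt(C1 + z^2)


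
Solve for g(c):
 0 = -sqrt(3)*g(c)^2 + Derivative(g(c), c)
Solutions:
 g(c) = -1/(C1 + sqrt(3)*c)


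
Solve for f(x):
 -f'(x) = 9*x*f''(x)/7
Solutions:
 f(x) = C1 + C2*x^(2/9)


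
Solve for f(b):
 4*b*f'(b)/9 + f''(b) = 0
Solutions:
 f(b) = C1 + C2*erf(sqrt(2)*b/3)


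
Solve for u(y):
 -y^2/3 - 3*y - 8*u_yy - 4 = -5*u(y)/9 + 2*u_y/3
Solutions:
 u(y) = C1*exp(y*(-1 + sqrt(41))/24) + C2*exp(-y*(1 + sqrt(41))/24) + 3*y^2/5 + 171*y/25 + 4086/125


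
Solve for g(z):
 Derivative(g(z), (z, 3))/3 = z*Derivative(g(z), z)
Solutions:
 g(z) = C1 + Integral(C2*airyai(3^(1/3)*z) + C3*airybi(3^(1/3)*z), z)


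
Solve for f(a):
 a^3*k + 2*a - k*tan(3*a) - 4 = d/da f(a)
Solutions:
 f(a) = C1 + a^4*k/4 + a^2 - 4*a + k*log(cos(3*a))/3


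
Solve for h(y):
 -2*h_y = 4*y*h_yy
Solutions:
 h(y) = C1 + C2*sqrt(y)


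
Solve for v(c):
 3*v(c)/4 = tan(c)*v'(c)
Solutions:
 v(c) = C1*sin(c)^(3/4)


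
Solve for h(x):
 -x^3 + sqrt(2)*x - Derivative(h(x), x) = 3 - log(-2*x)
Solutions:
 h(x) = C1 - x^4/4 + sqrt(2)*x^2/2 + x*log(-x) + x*(-4 + log(2))


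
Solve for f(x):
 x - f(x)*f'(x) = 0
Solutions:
 f(x) = -sqrt(C1 + x^2)
 f(x) = sqrt(C1 + x^2)


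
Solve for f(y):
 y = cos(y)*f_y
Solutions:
 f(y) = C1 + Integral(y/cos(y), y)


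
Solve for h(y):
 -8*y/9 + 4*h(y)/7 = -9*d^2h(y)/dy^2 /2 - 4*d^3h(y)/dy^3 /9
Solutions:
 h(y) = C1*exp(y*(-378 + 1701*21^(1/3)/(16*sqrt(30874) + 15565)^(1/3) + 21^(2/3)*(16*sqrt(30874) + 15565)^(1/3))/112)*sin(3*3^(1/6)*7^(1/3)*y*(-7^(1/3)*(16*sqrt(30874) + 15565)^(1/3) + 567*3^(2/3)/(16*sqrt(30874) + 15565)^(1/3))/112) + C2*exp(y*(-378 + 1701*21^(1/3)/(16*sqrt(30874) + 15565)^(1/3) + 21^(2/3)*(16*sqrt(30874) + 15565)^(1/3))/112)*cos(3*3^(1/6)*7^(1/3)*y*(-7^(1/3)*(16*sqrt(30874) + 15565)^(1/3) + 567*3^(2/3)/(16*sqrt(30874) + 15565)^(1/3))/112) + C3*exp(-y*(1701*21^(1/3)/(16*sqrt(30874) + 15565)^(1/3) + 189 + 21^(2/3)*(16*sqrt(30874) + 15565)^(1/3))/56) + 14*y/9


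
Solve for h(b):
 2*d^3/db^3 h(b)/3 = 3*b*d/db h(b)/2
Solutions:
 h(b) = C1 + Integral(C2*airyai(2^(1/3)*3^(2/3)*b/2) + C3*airybi(2^(1/3)*3^(2/3)*b/2), b)


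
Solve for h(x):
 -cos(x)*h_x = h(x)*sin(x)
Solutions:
 h(x) = C1*cos(x)


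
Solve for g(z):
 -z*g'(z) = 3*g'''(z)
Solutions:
 g(z) = C1 + Integral(C2*airyai(-3^(2/3)*z/3) + C3*airybi(-3^(2/3)*z/3), z)


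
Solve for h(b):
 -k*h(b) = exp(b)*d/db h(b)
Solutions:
 h(b) = C1*exp(k*exp(-b))


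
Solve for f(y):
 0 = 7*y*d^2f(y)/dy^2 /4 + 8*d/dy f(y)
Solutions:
 f(y) = C1 + C2/y^(25/7)


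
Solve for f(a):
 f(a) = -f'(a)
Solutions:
 f(a) = C1*exp(-a)


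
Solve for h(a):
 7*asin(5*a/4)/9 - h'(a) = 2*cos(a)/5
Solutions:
 h(a) = C1 + 7*a*asin(5*a/4)/9 + 7*sqrt(16 - 25*a^2)/45 - 2*sin(a)/5


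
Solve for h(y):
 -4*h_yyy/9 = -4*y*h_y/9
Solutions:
 h(y) = C1 + Integral(C2*airyai(y) + C3*airybi(y), y)


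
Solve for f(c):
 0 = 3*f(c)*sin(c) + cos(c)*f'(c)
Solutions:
 f(c) = C1*cos(c)^3


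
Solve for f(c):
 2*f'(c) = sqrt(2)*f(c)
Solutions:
 f(c) = C1*exp(sqrt(2)*c/2)


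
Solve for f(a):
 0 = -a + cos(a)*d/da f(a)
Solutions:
 f(a) = C1 + Integral(a/cos(a), a)


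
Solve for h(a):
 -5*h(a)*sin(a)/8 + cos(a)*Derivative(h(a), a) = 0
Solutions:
 h(a) = C1/cos(a)^(5/8)


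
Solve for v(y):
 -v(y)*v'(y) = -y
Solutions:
 v(y) = -sqrt(C1 + y^2)
 v(y) = sqrt(C1 + y^2)


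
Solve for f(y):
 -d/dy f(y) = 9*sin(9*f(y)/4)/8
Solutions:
 9*y/8 + 2*log(cos(9*f(y)/4) - 1)/9 - 2*log(cos(9*f(y)/4) + 1)/9 = C1


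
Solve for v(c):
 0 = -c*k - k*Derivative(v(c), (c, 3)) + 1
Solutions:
 v(c) = C1 + C2*c + C3*c^2 - c^4/24 + c^3/(6*k)


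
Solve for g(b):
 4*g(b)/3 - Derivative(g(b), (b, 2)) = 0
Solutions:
 g(b) = C1*exp(-2*sqrt(3)*b/3) + C2*exp(2*sqrt(3)*b/3)


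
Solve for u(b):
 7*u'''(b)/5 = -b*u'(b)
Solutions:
 u(b) = C1 + Integral(C2*airyai(-5^(1/3)*7^(2/3)*b/7) + C3*airybi(-5^(1/3)*7^(2/3)*b/7), b)


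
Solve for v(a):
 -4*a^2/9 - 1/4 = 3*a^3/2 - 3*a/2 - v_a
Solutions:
 v(a) = C1 + 3*a^4/8 + 4*a^3/27 - 3*a^2/4 + a/4


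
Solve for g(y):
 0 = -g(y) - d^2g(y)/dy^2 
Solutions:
 g(y) = C1*sin(y) + C2*cos(y)


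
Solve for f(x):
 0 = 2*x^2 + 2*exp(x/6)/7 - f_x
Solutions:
 f(x) = C1 + 2*x^3/3 + 12*exp(x/6)/7


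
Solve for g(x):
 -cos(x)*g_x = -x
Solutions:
 g(x) = C1 + Integral(x/cos(x), x)


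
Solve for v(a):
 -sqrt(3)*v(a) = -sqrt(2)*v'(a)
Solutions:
 v(a) = C1*exp(sqrt(6)*a/2)


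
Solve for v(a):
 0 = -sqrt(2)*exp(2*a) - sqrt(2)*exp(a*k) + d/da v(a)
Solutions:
 v(a) = C1 + sqrt(2)*exp(2*a)/2 + sqrt(2)*exp(a*k)/k


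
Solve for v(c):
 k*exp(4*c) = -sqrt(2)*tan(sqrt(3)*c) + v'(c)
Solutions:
 v(c) = C1 + k*exp(4*c)/4 - sqrt(6)*log(cos(sqrt(3)*c))/3


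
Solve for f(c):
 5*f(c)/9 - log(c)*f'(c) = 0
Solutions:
 f(c) = C1*exp(5*li(c)/9)


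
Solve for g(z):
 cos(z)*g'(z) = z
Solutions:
 g(z) = C1 + Integral(z/cos(z), z)


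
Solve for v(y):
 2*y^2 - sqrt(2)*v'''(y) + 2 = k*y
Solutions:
 v(y) = C1 + C2*y + C3*y^2 - sqrt(2)*k*y^4/48 + sqrt(2)*y^5/60 + sqrt(2)*y^3/6


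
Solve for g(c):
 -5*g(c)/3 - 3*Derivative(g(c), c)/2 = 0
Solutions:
 g(c) = C1*exp(-10*c/9)


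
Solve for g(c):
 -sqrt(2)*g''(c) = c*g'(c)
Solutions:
 g(c) = C1 + C2*erf(2^(1/4)*c/2)


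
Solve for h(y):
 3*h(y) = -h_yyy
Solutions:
 h(y) = C3*exp(-3^(1/3)*y) + (C1*sin(3^(5/6)*y/2) + C2*cos(3^(5/6)*y/2))*exp(3^(1/3)*y/2)


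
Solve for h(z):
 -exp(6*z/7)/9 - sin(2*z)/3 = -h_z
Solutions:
 h(z) = C1 + 7*exp(6*z/7)/54 - cos(2*z)/6


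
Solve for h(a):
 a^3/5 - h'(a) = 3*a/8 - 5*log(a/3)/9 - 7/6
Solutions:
 h(a) = C1 + a^4/20 - 3*a^2/16 + 5*a*log(a)/9 - 5*a*log(3)/9 + 11*a/18


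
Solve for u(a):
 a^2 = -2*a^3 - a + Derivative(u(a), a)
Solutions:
 u(a) = C1 + a^4/2 + a^3/3 + a^2/2


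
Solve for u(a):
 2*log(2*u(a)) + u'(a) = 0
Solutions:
 Integral(1/(log(_y) + log(2)), (_y, u(a)))/2 = C1 - a


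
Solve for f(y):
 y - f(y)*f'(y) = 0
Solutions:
 f(y) = -sqrt(C1 + y^2)
 f(y) = sqrt(C1 + y^2)


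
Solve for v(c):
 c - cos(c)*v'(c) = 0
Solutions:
 v(c) = C1 + Integral(c/cos(c), c)


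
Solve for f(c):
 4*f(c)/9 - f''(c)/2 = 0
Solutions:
 f(c) = C1*exp(-2*sqrt(2)*c/3) + C2*exp(2*sqrt(2)*c/3)


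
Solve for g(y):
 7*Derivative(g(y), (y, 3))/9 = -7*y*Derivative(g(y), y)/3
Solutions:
 g(y) = C1 + Integral(C2*airyai(-3^(1/3)*y) + C3*airybi(-3^(1/3)*y), y)


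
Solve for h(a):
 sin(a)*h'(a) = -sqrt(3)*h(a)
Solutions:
 h(a) = C1*(cos(a) + 1)^(sqrt(3)/2)/(cos(a) - 1)^(sqrt(3)/2)


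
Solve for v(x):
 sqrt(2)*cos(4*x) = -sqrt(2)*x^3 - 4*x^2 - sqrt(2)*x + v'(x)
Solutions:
 v(x) = C1 + sqrt(2)*x^4/4 + 4*x^3/3 + sqrt(2)*x^2/2 + sqrt(2)*sin(4*x)/4


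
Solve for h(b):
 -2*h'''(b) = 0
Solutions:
 h(b) = C1 + C2*b + C3*b^2


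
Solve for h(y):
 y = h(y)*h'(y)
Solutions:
 h(y) = -sqrt(C1 + y^2)
 h(y) = sqrt(C1 + y^2)


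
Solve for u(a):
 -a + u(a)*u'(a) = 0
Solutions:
 u(a) = -sqrt(C1 + a^2)
 u(a) = sqrt(C1 + a^2)


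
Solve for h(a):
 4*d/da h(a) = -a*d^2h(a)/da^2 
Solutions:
 h(a) = C1 + C2/a^3


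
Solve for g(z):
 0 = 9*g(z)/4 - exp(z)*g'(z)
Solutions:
 g(z) = C1*exp(-9*exp(-z)/4)


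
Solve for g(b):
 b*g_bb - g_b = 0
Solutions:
 g(b) = C1 + C2*b^2


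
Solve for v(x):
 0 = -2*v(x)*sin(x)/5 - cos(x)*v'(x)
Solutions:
 v(x) = C1*cos(x)^(2/5)


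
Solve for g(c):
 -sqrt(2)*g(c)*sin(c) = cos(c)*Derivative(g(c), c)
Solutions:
 g(c) = C1*cos(c)^(sqrt(2))


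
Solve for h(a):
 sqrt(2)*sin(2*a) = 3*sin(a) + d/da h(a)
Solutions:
 h(a) = C1 + sqrt(2)*sin(a)^2 + 3*cos(a)


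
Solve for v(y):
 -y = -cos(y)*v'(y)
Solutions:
 v(y) = C1 + Integral(y/cos(y), y)


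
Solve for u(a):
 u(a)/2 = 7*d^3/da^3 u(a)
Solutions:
 u(a) = C3*exp(14^(2/3)*a/14) + (C1*sin(14^(2/3)*sqrt(3)*a/28) + C2*cos(14^(2/3)*sqrt(3)*a/28))*exp(-14^(2/3)*a/28)


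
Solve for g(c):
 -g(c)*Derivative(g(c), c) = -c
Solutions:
 g(c) = -sqrt(C1 + c^2)
 g(c) = sqrt(C1 + c^2)


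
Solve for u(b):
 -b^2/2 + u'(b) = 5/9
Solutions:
 u(b) = C1 + b^3/6 + 5*b/9


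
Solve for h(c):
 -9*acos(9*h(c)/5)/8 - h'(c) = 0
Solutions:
 Integral(1/acos(9*_y/5), (_y, h(c))) = C1 - 9*c/8
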